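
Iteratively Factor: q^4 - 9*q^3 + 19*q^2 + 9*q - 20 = (q + 1)*(q^3 - 10*q^2 + 29*q - 20) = (q - 1)*(q + 1)*(q^2 - 9*q + 20) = (q - 5)*(q - 1)*(q + 1)*(q - 4)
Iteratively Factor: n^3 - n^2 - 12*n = (n + 3)*(n^2 - 4*n) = n*(n + 3)*(n - 4)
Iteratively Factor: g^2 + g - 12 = (g + 4)*(g - 3)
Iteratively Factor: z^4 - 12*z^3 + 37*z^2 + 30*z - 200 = (z - 4)*(z^3 - 8*z^2 + 5*z + 50) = (z - 5)*(z - 4)*(z^2 - 3*z - 10) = (z - 5)^2*(z - 4)*(z + 2)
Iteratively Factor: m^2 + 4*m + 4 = (m + 2)*(m + 2)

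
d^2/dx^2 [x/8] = 0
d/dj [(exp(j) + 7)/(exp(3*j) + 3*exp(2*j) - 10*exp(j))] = 2*(-exp(3*j) - 12*exp(2*j) - 21*exp(j) + 35)*exp(-j)/(exp(4*j) + 6*exp(3*j) - 11*exp(2*j) - 60*exp(j) + 100)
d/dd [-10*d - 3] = -10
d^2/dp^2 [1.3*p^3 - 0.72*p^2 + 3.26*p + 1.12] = 7.8*p - 1.44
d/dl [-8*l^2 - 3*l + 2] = -16*l - 3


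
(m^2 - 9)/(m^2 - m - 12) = (m - 3)/(m - 4)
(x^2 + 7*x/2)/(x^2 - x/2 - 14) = x/(x - 4)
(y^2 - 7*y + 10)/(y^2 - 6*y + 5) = (y - 2)/(y - 1)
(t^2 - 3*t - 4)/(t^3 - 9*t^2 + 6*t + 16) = (t - 4)/(t^2 - 10*t + 16)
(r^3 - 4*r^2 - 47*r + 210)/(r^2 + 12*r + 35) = (r^2 - 11*r + 30)/(r + 5)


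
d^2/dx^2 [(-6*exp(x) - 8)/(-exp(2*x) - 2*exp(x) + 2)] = (6*exp(4*x) + 20*exp(3*x) + 120*exp(2*x) + 120*exp(x) + 56)*exp(x)/(exp(6*x) + 6*exp(5*x) + 6*exp(4*x) - 16*exp(3*x) - 12*exp(2*x) + 24*exp(x) - 8)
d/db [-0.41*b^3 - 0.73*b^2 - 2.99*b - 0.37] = -1.23*b^2 - 1.46*b - 2.99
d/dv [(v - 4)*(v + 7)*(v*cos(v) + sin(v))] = -(v - 4)*(v + 7)*(v*sin(v) - 2*cos(v)) + (v - 4)*(v*cos(v) + sin(v)) + (v + 7)*(v*cos(v) + sin(v))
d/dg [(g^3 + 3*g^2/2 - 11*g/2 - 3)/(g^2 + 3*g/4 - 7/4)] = 2*(8*g^4 + 12*g^3 + 11*g^2 + 6*g + 95)/(16*g^4 + 24*g^3 - 47*g^2 - 42*g + 49)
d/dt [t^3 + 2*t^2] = t*(3*t + 4)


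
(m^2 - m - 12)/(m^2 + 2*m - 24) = (m + 3)/(m + 6)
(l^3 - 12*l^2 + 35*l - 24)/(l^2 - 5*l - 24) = (l^2 - 4*l + 3)/(l + 3)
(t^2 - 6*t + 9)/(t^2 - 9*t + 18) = (t - 3)/(t - 6)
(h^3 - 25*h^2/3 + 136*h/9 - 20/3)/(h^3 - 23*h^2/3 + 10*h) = (h - 2/3)/h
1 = 1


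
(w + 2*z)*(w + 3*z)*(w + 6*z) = w^3 + 11*w^2*z + 36*w*z^2 + 36*z^3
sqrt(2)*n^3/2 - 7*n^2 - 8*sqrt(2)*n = n*(n - 8*sqrt(2))*(sqrt(2)*n/2 + 1)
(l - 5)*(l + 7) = l^2 + 2*l - 35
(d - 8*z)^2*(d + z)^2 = d^4 - 14*d^3*z + 33*d^2*z^2 + 112*d*z^3 + 64*z^4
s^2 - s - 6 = (s - 3)*(s + 2)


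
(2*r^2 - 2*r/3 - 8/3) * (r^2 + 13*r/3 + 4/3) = 2*r^4 + 8*r^3 - 26*r^2/9 - 112*r/9 - 32/9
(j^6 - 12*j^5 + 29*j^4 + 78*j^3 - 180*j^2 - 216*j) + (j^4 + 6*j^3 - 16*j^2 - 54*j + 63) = j^6 - 12*j^5 + 30*j^4 + 84*j^3 - 196*j^2 - 270*j + 63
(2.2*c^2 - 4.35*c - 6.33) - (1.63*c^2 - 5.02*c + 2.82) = 0.57*c^2 + 0.67*c - 9.15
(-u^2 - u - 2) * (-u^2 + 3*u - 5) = u^4 - 2*u^3 + 4*u^2 - u + 10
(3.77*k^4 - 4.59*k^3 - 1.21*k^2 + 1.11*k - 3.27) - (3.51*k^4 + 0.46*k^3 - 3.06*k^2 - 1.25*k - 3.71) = 0.26*k^4 - 5.05*k^3 + 1.85*k^2 + 2.36*k + 0.44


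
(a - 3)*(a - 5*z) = a^2 - 5*a*z - 3*a + 15*z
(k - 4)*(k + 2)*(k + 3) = k^3 + k^2 - 14*k - 24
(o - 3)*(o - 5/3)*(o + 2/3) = o^3 - 4*o^2 + 17*o/9 + 10/3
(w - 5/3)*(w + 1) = w^2 - 2*w/3 - 5/3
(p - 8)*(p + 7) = p^2 - p - 56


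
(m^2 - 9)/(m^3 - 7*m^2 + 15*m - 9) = (m + 3)/(m^2 - 4*m + 3)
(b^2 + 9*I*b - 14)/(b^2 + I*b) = (b^2 + 9*I*b - 14)/(b*(b + I))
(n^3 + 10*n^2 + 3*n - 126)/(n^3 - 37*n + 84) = (n + 6)/(n - 4)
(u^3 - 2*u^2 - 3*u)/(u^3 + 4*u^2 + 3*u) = (u - 3)/(u + 3)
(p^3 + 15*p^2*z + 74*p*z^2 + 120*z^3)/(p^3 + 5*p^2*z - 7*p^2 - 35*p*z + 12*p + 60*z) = (p^2 + 10*p*z + 24*z^2)/(p^2 - 7*p + 12)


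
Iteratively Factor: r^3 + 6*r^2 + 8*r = (r + 4)*(r^2 + 2*r) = (r + 2)*(r + 4)*(r)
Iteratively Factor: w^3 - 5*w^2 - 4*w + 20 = (w - 2)*(w^2 - 3*w - 10) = (w - 2)*(w + 2)*(w - 5)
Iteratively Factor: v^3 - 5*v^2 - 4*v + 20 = (v - 5)*(v^2 - 4) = (v - 5)*(v - 2)*(v + 2)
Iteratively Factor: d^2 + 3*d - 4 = (d - 1)*(d + 4)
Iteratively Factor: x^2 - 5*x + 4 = (x - 4)*(x - 1)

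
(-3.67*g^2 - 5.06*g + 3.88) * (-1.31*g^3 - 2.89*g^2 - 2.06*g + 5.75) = 4.8077*g^5 + 17.2349*g^4 + 17.1008*g^3 - 21.8921*g^2 - 37.0878*g + 22.31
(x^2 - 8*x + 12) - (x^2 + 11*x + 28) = -19*x - 16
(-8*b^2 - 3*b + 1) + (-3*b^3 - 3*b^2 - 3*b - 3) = -3*b^3 - 11*b^2 - 6*b - 2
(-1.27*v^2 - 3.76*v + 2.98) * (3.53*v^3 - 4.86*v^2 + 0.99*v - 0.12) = -4.4831*v^5 - 7.1006*v^4 + 27.5357*v^3 - 18.0528*v^2 + 3.4014*v - 0.3576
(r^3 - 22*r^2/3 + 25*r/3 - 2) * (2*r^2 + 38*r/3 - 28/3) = 2*r^5 - 2*r^4 - 770*r^3/9 + 170*r^2 - 928*r/9 + 56/3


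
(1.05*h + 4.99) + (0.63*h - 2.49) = 1.68*h + 2.5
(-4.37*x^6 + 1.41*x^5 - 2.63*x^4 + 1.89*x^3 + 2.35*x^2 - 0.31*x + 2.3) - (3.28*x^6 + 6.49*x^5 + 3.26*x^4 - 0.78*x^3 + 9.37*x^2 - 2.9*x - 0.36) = -7.65*x^6 - 5.08*x^5 - 5.89*x^4 + 2.67*x^3 - 7.02*x^2 + 2.59*x + 2.66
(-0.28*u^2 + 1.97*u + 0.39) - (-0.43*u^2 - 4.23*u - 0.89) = 0.15*u^2 + 6.2*u + 1.28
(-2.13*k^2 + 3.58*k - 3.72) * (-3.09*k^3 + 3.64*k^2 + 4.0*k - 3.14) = 6.5817*k^5 - 18.8154*k^4 + 16.006*k^3 + 7.4674*k^2 - 26.1212*k + 11.6808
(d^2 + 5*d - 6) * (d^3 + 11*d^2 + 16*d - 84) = d^5 + 16*d^4 + 65*d^3 - 70*d^2 - 516*d + 504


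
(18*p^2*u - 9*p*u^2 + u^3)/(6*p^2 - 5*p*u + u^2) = u*(6*p - u)/(2*p - u)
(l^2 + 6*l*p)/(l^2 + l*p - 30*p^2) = l/(l - 5*p)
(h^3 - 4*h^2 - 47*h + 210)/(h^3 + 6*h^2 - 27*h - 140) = (h - 6)/(h + 4)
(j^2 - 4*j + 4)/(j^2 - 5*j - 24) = (-j^2 + 4*j - 4)/(-j^2 + 5*j + 24)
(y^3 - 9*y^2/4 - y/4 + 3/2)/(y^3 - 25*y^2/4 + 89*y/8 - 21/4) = 2*(4*y^2 - y - 3)/(8*y^2 - 34*y + 21)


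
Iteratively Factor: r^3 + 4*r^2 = (r)*(r^2 + 4*r) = r^2*(r + 4)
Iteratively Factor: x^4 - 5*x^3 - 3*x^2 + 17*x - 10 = (x - 1)*(x^3 - 4*x^2 - 7*x + 10) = (x - 5)*(x - 1)*(x^2 + x - 2) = (x - 5)*(x - 1)^2*(x + 2)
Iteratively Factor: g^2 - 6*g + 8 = (g - 2)*(g - 4)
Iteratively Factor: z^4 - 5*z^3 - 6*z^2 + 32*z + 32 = (z + 1)*(z^3 - 6*z^2 + 32) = (z - 4)*(z + 1)*(z^2 - 2*z - 8) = (z - 4)^2*(z + 1)*(z + 2)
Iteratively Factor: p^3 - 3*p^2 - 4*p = (p + 1)*(p^2 - 4*p) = (p - 4)*(p + 1)*(p)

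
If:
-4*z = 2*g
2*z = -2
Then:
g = 2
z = -1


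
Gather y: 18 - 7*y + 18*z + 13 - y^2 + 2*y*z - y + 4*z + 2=-y^2 + y*(2*z - 8) + 22*z + 33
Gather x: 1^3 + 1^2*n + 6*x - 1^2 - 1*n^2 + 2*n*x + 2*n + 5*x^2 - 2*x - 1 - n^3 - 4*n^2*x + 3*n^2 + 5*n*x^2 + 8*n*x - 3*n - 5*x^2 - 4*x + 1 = -n^3 + 2*n^2 + 5*n*x^2 + x*(-4*n^2 + 10*n)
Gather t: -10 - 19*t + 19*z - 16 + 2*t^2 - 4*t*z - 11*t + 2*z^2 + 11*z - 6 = 2*t^2 + t*(-4*z - 30) + 2*z^2 + 30*z - 32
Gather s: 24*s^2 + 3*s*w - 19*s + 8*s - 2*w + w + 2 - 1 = 24*s^2 + s*(3*w - 11) - w + 1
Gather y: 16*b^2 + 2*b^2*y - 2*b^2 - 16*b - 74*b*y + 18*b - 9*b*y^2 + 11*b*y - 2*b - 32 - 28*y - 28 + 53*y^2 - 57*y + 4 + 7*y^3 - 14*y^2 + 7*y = 14*b^2 + 7*y^3 + y^2*(39 - 9*b) + y*(2*b^2 - 63*b - 78) - 56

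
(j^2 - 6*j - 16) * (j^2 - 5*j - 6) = j^4 - 11*j^3 + 8*j^2 + 116*j + 96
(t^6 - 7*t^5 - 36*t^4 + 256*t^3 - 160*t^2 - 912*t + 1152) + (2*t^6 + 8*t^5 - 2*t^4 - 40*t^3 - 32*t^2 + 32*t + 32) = 3*t^6 + t^5 - 38*t^4 + 216*t^3 - 192*t^2 - 880*t + 1184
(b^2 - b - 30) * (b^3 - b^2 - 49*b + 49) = b^5 - 2*b^4 - 78*b^3 + 128*b^2 + 1421*b - 1470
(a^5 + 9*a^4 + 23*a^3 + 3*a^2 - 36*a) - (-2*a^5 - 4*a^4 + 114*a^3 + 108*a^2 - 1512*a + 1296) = 3*a^5 + 13*a^4 - 91*a^3 - 105*a^2 + 1476*a - 1296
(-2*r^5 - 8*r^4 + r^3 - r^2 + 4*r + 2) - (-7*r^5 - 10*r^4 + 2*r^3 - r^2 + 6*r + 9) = 5*r^5 + 2*r^4 - r^3 - 2*r - 7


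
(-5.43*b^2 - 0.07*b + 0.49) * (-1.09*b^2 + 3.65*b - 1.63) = 5.9187*b^4 - 19.7432*b^3 + 8.0613*b^2 + 1.9026*b - 0.7987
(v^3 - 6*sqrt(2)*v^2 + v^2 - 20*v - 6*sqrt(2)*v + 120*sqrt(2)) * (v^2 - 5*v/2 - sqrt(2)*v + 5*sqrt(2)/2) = v^5 - 7*sqrt(2)*v^4 - 3*v^4/2 - 21*v^3/2 + 21*sqrt(2)*v^3/2 + 32*v^2 + 315*sqrt(2)*v^2/2 - 350*sqrt(2)*v - 270*v + 600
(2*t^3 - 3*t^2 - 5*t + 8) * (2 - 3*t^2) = -6*t^5 + 9*t^4 + 19*t^3 - 30*t^2 - 10*t + 16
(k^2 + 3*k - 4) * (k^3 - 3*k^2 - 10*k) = k^5 - 23*k^3 - 18*k^2 + 40*k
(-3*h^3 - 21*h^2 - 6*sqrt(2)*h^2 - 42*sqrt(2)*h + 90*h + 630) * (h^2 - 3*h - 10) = -3*h^5 - 12*h^4 - 6*sqrt(2)*h^4 - 24*sqrt(2)*h^3 + 183*h^3 + 186*sqrt(2)*h^2 + 570*h^2 - 2790*h + 420*sqrt(2)*h - 6300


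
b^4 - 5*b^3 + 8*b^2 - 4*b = b*(b - 2)^2*(b - 1)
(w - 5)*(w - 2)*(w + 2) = w^3 - 5*w^2 - 4*w + 20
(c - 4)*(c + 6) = c^2 + 2*c - 24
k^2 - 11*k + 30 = (k - 6)*(k - 5)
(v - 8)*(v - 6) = v^2 - 14*v + 48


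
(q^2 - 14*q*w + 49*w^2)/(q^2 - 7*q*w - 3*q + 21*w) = (q - 7*w)/(q - 3)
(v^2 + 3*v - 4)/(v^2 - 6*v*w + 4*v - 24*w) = (v - 1)/(v - 6*w)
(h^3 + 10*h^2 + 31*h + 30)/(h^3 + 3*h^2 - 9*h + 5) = (h^2 + 5*h + 6)/(h^2 - 2*h + 1)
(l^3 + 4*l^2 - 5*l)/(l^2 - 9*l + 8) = l*(l + 5)/(l - 8)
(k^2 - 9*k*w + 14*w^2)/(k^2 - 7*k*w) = (k - 2*w)/k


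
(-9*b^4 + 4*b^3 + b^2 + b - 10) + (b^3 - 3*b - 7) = -9*b^4 + 5*b^3 + b^2 - 2*b - 17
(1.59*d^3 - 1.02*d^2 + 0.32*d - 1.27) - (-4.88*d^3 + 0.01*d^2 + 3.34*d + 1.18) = 6.47*d^3 - 1.03*d^2 - 3.02*d - 2.45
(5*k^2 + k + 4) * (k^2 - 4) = 5*k^4 + k^3 - 16*k^2 - 4*k - 16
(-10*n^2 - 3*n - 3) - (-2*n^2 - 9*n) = -8*n^2 + 6*n - 3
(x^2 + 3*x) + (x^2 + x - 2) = 2*x^2 + 4*x - 2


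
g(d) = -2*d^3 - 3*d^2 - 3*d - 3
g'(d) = -6*d^2 - 6*d - 3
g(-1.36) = 0.56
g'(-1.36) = -5.94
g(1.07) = -12.09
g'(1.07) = -16.29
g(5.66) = -478.73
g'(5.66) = -229.17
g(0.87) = -9.20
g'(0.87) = -12.76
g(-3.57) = 60.47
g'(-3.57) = -58.05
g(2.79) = -78.16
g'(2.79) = -66.44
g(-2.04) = 7.61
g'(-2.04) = -15.73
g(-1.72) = 3.46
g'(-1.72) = -10.43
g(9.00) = -1731.00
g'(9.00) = -543.00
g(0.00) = -3.00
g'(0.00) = -3.00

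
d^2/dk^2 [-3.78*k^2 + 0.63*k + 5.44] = -7.56000000000000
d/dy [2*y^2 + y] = 4*y + 1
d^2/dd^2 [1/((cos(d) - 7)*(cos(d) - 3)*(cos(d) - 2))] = (-682*(1 - cos(d)^2)^2 + 12*sin(d)^6 + 3*cos(d)^6 + 132*cos(d)^5 + 906*cos(d)^3 + 117*cos(d)^2 - 4422*cos(d) + 3024)/((cos(d) - 7)^3*(cos(d) - 3)^3*(cos(d) - 2)^3)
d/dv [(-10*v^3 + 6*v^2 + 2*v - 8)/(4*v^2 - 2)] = (-10*v^4 + 13*v^2 + 10*v - 1)/(4*v^4 - 4*v^2 + 1)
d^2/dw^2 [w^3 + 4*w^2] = 6*w + 8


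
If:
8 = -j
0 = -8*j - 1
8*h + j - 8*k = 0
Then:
No Solution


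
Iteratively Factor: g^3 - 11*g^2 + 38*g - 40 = (g - 2)*(g^2 - 9*g + 20) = (g - 4)*(g - 2)*(g - 5)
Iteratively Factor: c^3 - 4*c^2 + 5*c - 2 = (c - 1)*(c^2 - 3*c + 2) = (c - 1)^2*(c - 2)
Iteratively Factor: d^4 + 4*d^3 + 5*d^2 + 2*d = (d + 2)*(d^3 + 2*d^2 + d) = (d + 1)*(d + 2)*(d^2 + d) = d*(d + 1)*(d + 2)*(d + 1)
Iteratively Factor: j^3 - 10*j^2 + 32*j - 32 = (j - 4)*(j^2 - 6*j + 8) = (j - 4)^2*(j - 2)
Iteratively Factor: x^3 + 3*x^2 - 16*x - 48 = (x - 4)*(x^2 + 7*x + 12) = (x - 4)*(x + 4)*(x + 3)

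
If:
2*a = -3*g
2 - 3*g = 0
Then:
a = -1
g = 2/3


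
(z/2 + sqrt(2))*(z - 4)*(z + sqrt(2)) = z^3/2 - 2*z^2 + 3*sqrt(2)*z^2/2 - 6*sqrt(2)*z + 2*z - 8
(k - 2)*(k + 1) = k^2 - k - 2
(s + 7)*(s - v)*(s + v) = s^3 + 7*s^2 - s*v^2 - 7*v^2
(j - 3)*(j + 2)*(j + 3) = j^3 + 2*j^2 - 9*j - 18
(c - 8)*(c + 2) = c^2 - 6*c - 16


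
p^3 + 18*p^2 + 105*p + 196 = (p + 4)*(p + 7)^2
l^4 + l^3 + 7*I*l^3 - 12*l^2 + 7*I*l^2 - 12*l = l*(l + 1)*(l + 3*I)*(l + 4*I)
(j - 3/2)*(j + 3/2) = j^2 - 9/4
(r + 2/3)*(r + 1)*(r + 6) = r^3 + 23*r^2/3 + 32*r/3 + 4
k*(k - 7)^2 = k^3 - 14*k^2 + 49*k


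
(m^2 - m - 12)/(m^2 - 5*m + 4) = (m + 3)/(m - 1)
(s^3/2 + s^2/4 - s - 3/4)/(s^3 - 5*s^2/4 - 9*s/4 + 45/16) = 4*(s^2 + 2*s + 1)/(8*s^2 + 2*s - 15)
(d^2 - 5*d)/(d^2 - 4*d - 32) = d*(5 - d)/(-d^2 + 4*d + 32)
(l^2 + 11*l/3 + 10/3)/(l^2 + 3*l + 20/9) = 3*(l + 2)/(3*l + 4)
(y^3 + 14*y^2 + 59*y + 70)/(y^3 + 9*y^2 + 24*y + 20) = (y + 7)/(y + 2)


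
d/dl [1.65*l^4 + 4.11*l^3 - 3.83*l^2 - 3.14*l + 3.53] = 6.6*l^3 + 12.33*l^2 - 7.66*l - 3.14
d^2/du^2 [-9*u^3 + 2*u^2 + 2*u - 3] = 4 - 54*u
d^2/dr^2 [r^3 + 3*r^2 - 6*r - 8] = 6*r + 6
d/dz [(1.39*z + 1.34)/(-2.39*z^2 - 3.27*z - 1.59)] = (3.3221*z^2 + 6.4052*z + 2.1717)/(5.7121*z^4 + 15.6306*z^3 + 18.2931*z^2 + 10.3986*z + 2.5281)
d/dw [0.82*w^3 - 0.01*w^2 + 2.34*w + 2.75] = 2.46*w^2 - 0.02*w + 2.34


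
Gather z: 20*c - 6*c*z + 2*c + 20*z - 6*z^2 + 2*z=22*c - 6*z^2 + z*(22 - 6*c)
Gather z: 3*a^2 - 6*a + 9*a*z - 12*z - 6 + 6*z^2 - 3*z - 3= 3*a^2 - 6*a + 6*z^2 + z*(9*a - 15) - 9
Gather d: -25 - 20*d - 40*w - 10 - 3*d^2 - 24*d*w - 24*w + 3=-3*d^2 + d*(-24*w - 20) - 64*w - 32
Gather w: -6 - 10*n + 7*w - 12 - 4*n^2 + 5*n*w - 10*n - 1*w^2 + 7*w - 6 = -4*n^2 - 20*n - w^2 + w*(5*n + 14) - 24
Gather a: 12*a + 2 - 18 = 12*a - 16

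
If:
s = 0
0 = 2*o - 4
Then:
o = 2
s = 0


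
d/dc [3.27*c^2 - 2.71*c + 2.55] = 6.54*c - 2.71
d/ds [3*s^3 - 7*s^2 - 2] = s*(9*s - 14)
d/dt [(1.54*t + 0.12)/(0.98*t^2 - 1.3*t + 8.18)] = (-1.5092*t^2 - 0.2352*t + 12.7532)/(0.9604*t^4 - 2.548*t^3 + 17.7228*t^2 - 21.268*t + 66.9124)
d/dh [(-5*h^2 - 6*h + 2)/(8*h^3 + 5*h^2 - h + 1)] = (40*h^4 + 96*h^3 - 13*h^2 - 30*h - 4)/(64*h^6 + 80*h^5 + 9*h^4 + 6*h^3 + 11*h^2 - 2*h + 1)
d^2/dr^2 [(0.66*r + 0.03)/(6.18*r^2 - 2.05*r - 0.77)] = ((2.3352 - 24.4728*r)*(-6.18*r^2 + 2.05*r + 0.77) - (0.66*r + 0.03)*(12.36*r - 2.05)*(24.72*r - 4.1))/(-6.18*r^2 + 2.05*r + 0.77)^3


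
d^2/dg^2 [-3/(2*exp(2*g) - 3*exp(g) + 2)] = 3*(-2*(4*exp(g) - 3)^2*exp(g) + (8*exp(g) - 3)*(2*exp(2*g) - 3*exp(g) + 2))*exp(g)/(2*exp(2*g) - 3*exp(g) + 2)^3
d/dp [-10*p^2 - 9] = -20*p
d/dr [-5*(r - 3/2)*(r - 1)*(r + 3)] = -15*r^2 - 5*r + 30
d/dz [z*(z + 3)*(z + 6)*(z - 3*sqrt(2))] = 4*z^3 - 9*sqrt(2)*z^2 + 27*z^2 - 54*sqrt(2)*z + 36*z - 54*sqrt(2)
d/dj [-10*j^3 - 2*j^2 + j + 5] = -30*j^2 - 4*j + 1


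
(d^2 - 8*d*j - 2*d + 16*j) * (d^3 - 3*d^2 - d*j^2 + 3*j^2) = d^5 - 8*d^4*j - 5*d^4 - d^3*j^2 + 40*d^3*j + 6*d^3 + 8*d^2*j^3 + 5*d^2*j^2 - 48*d^2*j - 40*d*j^3 - 6*d*j^2 + 48*j^3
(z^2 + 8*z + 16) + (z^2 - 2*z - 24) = 2*z^2 + 6*z - 8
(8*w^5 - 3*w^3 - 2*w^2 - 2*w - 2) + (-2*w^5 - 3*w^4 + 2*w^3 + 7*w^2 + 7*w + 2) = 6*w^5 - 3*w^4 - w^3 + 5*w^2 + 5*w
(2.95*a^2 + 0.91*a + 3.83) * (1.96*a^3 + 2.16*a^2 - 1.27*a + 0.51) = 5.782*a^5 + 8.1556*a^4 + 5.7259*a^3 + 8.6216*a^2 - 4.4*a + 1.9533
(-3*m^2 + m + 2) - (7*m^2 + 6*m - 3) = -10*m^2 - 5*m + 5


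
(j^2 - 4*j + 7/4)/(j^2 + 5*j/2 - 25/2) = (4*j^2 - 16*j + 7)/(2*(2*j^2 + 5*j - 25))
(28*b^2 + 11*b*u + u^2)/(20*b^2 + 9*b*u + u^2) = (7*b + u)/(5*b + u)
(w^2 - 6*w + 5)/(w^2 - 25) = (w - 1)/(w + 5)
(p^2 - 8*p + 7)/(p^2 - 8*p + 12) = (p^2 - 8*p + 7)/(p^2 - 8*p + 12)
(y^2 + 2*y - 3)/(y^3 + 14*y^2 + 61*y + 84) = (y - 1)/(y^2 + 11*y + 28)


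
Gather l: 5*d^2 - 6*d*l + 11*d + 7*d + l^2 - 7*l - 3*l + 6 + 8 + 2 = 5*d^2 + 18*d + l^2 + l*(-6*d - 10) + 16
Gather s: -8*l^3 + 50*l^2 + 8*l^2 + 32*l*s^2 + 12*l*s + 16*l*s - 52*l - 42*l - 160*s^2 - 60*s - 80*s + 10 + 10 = -8*l^3 + 58*l^2 - 94*l + s^2*(32*l - 160) + s*(28*l - 140) + 20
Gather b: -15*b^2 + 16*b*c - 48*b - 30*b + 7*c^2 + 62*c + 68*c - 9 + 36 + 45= -15*b^2 + b*(16*c - 78) + 7*c^2 + 130*c + 72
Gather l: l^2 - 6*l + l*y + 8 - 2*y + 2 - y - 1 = l^2 + l*(y - 6) - 3*y + 9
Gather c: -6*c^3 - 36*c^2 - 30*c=-6*c^3 - 36*c^2 - 30*c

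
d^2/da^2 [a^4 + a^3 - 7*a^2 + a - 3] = 12*a^2 + 6*a - 14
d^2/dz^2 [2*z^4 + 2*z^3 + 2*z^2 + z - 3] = 24*z^2 + 12*z + 4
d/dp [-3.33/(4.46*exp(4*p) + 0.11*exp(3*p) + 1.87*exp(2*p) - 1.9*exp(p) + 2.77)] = (59.4072*exp(3*p) + 1.0989*exp(2*p) + 12.4542*exp(p) - 6.327)*exp(p)/(4.46*exp(4*p) + 0.11*exp(3*p) + 1.87*exp(2*p) - 1.9*exp(p) + 2.77)^2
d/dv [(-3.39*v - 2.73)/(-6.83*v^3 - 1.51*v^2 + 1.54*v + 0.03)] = (-46.3074*v^3 - 61.0566*v^2 - 8.2446*v + 4.1025)/(46.6489*v^6 + 20.6266*v^5 - 18.7563*v^4 - 5.0606*v^3 + 2.281*v^2 + 0.0924*v + 0.0009)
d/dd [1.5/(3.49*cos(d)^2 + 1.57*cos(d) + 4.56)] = (10.47*cos(d) + 2.355)*sin(d)/(3.49*cos(d)^2 + 1.57*cos(d) + 4.56)^2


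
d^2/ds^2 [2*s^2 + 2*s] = 4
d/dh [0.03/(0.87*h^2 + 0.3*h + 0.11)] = (-0.0522*h - 0.009)/(0.87*h^2 + 0.3*h + 0.11)^2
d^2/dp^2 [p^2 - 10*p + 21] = 2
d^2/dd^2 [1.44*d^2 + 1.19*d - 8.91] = 2.88000000000000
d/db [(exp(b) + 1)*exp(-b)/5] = -exp(-b)/5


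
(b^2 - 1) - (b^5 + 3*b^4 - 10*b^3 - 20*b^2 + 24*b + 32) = -b^5 - 3*b^4 + 10*b^3 + 21*b^2 - 24*b - 33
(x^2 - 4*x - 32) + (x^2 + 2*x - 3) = 2*x^2 - 2*x - 35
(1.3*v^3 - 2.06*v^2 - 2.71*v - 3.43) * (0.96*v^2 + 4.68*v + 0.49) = 1.248*v^5 + 4.1064*v^4 - 11.6054*v^3 - 16.985*v^2 - 17.3803*v - 1.6807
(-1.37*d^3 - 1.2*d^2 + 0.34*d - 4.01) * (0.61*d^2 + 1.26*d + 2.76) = -0.8357*d^5 - 2.4582*d^4 - 5.0858*d^3 - 5.3297*d^2 - 4.1142*d - 11.0676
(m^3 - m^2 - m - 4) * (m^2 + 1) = m^5 - m^4 - 5*m^2 - m - 4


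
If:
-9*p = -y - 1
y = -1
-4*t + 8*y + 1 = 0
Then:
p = 0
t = -7/4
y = -1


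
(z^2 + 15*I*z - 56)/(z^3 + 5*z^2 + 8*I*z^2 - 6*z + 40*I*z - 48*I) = (z + 7*I)/(z^2 + 5*z - 6)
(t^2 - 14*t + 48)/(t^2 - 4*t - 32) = (t - 6)/(t + 4)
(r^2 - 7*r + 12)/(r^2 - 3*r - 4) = (r - 3)/(r + 1)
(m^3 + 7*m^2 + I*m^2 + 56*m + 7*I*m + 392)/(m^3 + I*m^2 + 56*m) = (m + 7)/m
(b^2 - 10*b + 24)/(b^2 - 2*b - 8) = (b - 6)/(b + 2)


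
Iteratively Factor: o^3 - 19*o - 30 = (o + 3)*(o^2 - 3*o - 10) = (o + 2)*(o + 3)*(o - 5)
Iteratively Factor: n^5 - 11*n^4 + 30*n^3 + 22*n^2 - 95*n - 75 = (n - 5)*(n^4 - 6*n^3 + 22*n + 15) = (n - 5)*(n + 1)*(n^3 - 7*n^2 + 7*n + 15) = (n - 5)^2*(n + 1)*(n^2 - 2*n - 3) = (n - 5)^2*(n + 1)^2*(n - 3)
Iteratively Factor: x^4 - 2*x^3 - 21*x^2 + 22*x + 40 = (x - 2)*(x^3 - 21*x - 20) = (x - 5)*(x - 2)*(x^2 + 5*x + 4) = (x - 5)*(x - 2)*(x + 1)*(x + 4)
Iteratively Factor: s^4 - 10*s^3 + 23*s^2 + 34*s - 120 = (s + 2)*(s^3 - 12*s^2 + 47*s - 60) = (s - 5)*(s + 2)*(s^2 - 7*s + 12) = (s - 5)*(s - 3)*(s + 2)*(s - 4)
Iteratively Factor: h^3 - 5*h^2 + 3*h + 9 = (h - 3)*(h^2 - 2*h - 3) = (h - 3)*(h + 1)*(h - 3)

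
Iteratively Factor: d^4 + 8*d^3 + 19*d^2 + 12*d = (d)*(d^3 + 8*d^2 + 19*d + 12) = d*(d + 4)*(d^2 + 4*d + 3) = d*(d + 3)*(d + 4)*(d + 1)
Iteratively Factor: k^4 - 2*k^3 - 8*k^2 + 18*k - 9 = (k + 3)*(k^3 - 5*k^2 + 7*k - 3) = (k - 1)*(k + 3)*(k^2 - 4*k + 3) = (k - 1)^2*(k + 3)*(k - 3)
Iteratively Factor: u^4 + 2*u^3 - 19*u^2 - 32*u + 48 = (u + 3)*(u^3 - u^2 - 16*u + 16) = (u - 1)*(u + 3)*(u^2 - 16) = (u - 1)*(u + 3)*(u + 4)*(u - 4)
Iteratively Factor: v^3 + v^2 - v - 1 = (v + 1)*(v^2 - 1) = (v + 1)^2*(v - 1)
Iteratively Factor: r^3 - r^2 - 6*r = (r + 2)*(r^2 - 3*r) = r*(r + 2)*(r - 3)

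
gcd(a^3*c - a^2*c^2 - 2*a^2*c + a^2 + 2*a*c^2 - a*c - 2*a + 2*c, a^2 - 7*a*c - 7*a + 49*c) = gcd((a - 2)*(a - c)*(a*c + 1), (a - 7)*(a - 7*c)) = 1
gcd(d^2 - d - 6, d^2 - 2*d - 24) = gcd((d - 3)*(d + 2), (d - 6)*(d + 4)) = 1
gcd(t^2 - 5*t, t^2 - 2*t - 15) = t - 5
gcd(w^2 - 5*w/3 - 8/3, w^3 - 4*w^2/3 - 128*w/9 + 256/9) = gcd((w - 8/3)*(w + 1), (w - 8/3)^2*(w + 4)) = w - 8/3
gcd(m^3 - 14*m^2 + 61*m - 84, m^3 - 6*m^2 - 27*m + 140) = m^2 - 11*m + 28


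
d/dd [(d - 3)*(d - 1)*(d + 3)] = 3*d^2 - 2*d - 9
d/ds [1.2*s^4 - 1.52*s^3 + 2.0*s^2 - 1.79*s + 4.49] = 4.8*s^3 - 4.56*s^2 + 4.0*s - 1.79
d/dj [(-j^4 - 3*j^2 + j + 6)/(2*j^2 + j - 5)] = ((4*j + 1)*(j^4 + 3*j^2 - j - 6) + (2*j^2 + j - 5)*(-4*j^3 - 6*j + 1))/(2*j^2 + j - 5)^2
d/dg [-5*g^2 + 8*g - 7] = 8 - 10*g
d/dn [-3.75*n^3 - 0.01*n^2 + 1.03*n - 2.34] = -11.25*n^2 - 0.02*n + 1.03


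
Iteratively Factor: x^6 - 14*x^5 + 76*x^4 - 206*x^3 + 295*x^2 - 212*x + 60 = (x - 3)*(x^5 - 11*x^4 + 43*x^3 - 77*x^2 + 64*x - 20) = (x - 3)*(x - 2)*(x^4 - 9*x^3 + 25*x^2 - 27*x + 10) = (x - 3)*(x - 2)*(x - 1)*(x^3 - 8*x^2 + 17*x - 10) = (x - 3)*(x - 2)^2*(x - 1)*(x^2 - 6*x + 5) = (x - 5)*(x - 3)*(x - 2)^2*(x - 1)*(x - 1)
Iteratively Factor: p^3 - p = (p + 1)*(p^2 - p) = p*(p + 1)*(p - 1)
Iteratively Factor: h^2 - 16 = (h - 4)*(h + 4)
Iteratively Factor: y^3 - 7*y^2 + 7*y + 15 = (y - 5)*(y^2 - 2*y - 3) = (y - 5)*(y - 3)*(y + 1)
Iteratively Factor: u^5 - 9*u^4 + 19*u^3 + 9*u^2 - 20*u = (u - 1)*(u^4 - 8*u^3 + 11*u^2 + 20*u) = u*(u - 1)*(u^3 - 8*u^2 + 11*u + 20) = u*(u - 1)*(u + 1)*(u^2 - 9*u + 20) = u*(u - 5)*(u - 1)*(u + 1)*(u - 4)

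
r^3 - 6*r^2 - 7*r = r*(r - 7)*(r + 1)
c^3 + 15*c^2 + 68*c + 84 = (c + 2)*(c + 6)*(c + 7)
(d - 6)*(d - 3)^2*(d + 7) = d^4 - 5*d^3 - 39*d^2 + 261*d - 378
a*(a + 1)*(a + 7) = a^3 + 8*a^2 + 7*a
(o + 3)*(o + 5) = o^2 + 8*o + 15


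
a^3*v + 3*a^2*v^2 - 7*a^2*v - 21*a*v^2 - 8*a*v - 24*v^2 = (a - 8)*(a + 3*v)*(a*v + v)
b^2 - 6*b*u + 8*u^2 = (b - 4*u)*(b - 2*u)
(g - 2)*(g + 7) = g^2 + 5*g - 14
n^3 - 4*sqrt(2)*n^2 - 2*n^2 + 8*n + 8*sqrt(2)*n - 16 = (n - 2)*(n - 2*sqrt(2))^2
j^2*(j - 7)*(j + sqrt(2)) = j^4 - 7*j^3 + sqrt(2)*j^3 - 7*sqrt(2)*j^2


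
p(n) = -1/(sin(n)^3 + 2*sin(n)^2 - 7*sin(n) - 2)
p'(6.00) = -929.54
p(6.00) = -11.08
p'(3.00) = 0.73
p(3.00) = 0.34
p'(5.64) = -0.91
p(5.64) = -0.37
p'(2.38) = 0.07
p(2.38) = 0.18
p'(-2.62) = 2.07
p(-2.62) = -0.54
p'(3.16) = 2.02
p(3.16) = 0.53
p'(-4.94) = -0.00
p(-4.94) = 0.17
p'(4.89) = -0.04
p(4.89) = -0.17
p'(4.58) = 0.03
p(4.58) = -0.17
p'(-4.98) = -0.00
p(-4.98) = 0.17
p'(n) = -(-3*sin(n)^2*cos(n) - 4*sin(n)*cos(n) + 7*cos(n))/(sin(n)^3 + 2*sin(n)^2 - 7*sin(n) - 2)^2 = (3*sin(n)^2 + 4*sin(n) - 7)*cos(n)/(sin(n)^3 + 2*sin(n)^2 - 7*sin(n) - 2)^2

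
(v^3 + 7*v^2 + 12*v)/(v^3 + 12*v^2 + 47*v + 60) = v/(v + 5)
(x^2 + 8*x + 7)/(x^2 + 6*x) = (x^2 + 8*x + 7)/(x*(x + 6))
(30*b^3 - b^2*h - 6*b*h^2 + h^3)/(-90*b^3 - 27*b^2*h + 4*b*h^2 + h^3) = (-6*b^2 - b*h + h^2)/(18*b^2 + 9*b*h + h^2)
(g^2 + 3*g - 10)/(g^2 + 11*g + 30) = (g - 2)/(g + 6)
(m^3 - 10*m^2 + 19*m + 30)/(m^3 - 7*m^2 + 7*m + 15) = (m - 6)/(m - 3)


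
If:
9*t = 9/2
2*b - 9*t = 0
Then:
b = 9/4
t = 1/2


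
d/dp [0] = 0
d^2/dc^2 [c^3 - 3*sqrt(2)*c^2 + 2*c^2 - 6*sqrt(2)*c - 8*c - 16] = 6*c - 6*sqrt(2) + 4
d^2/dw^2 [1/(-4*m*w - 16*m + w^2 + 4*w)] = 2*(-4*m*w - 16*m + w^2 + 4*w - 4*(-2*m + w + 2)^2)/(4*m*w + 16*m - w^2 - 4*w)^3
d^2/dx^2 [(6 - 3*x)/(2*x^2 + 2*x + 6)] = 3*(-(x - 2)*(2*x + 1)^2 + (3*x - 1)*(x^2 + x + 3))/(x^2 + x + 3)^3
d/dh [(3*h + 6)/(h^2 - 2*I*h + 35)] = 3*(h^2 - 2*I*h - 2*(h + 2)*(h - I) + 35)/(h^2 - 2*I*h + 35)^2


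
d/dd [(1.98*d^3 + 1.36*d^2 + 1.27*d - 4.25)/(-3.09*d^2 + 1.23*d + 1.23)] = (-6.1182*d^4 + 4.8708*d^3 + 12.9033*d^2 - 22.9194*d + 6.7896)/(9.5481*d^4 - 7.6014*d^3 - 6.0885*d^2 + 3.0258*d + 1.5129)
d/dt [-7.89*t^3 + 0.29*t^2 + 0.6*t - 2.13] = -23.67*t^2 + 0.58*t + 0.6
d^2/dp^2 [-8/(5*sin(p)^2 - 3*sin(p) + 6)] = 8*(100*sin(p)^4 - 45*sin(p)^3 - 261*sin(p)^2 + 108*sin(p) + 42)/(5*sin(p)^2 - 3*sin(p) + 6)^3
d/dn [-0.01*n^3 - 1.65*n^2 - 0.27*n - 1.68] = -0.03*n^2 - 3.3*n - 0.27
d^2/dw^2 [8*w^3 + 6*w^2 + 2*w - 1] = 48*w + 12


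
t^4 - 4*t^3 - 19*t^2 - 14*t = t*(t - 7)*(t + 1)*(t + 2)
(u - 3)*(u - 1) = u^2 - 4*u + 3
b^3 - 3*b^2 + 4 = (b - 2)^2*(b + 1)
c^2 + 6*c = c*(c + 6)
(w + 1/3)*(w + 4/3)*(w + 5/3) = w^3 + 10*w^2/3 + 29*w/9 + 20/27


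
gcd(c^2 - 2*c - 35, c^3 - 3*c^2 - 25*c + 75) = c + 5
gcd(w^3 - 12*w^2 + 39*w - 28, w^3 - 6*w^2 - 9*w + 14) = w^2 - 8*w + 7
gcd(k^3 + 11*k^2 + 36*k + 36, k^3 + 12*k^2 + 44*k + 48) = k^2 + 8*k + 12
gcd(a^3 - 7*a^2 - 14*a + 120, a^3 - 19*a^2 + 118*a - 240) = a^2 - 11*a + 30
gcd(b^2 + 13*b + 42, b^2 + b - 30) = b + 6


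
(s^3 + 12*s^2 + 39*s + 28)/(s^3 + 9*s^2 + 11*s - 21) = (s^2 + 5*s + 4)/(s^2 + 2*s - 3)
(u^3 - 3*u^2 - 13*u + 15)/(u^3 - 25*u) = (u^2 + 2*u - 3)/(u*(u + 5))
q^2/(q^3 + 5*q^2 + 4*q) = q/(q^2 + 5*q + 4)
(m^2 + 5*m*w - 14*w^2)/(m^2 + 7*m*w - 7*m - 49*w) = (m - 2*w)/(m - 7)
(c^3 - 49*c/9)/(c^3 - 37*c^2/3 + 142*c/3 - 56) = c*(3*c + 7)/(3*(c^2 - 10*c + 24))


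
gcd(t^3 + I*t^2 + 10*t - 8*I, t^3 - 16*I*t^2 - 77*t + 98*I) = t - 2*I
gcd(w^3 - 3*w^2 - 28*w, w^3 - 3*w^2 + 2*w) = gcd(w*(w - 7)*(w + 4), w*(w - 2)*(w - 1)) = w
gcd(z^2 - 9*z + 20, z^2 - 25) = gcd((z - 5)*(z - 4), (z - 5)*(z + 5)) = z - 5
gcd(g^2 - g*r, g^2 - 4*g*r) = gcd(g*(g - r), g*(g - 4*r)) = g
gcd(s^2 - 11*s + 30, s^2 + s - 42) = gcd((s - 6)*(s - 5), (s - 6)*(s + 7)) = s - 6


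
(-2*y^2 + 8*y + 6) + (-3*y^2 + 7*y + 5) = -5*y^2 + 15*y + 11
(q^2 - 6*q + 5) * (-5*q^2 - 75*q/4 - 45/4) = -5*q^4 + 45*q^3/4 + 305*q^2/4 - 105*q/4 - 225/4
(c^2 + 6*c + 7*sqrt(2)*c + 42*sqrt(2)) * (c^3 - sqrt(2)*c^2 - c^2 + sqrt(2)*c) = c^5 + 5*c^4 + 6*sqrt(2)*c^4 - 20*c^3 + 30*sqrt(2)*c^3 - 70*c^2 - 36*sqrt(2)*c^2 + 84*c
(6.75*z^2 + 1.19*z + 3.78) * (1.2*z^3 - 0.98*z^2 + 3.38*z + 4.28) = 8.1*z^5 - 5.187*z^4 + 26.1848*z^3 + 29.2078*z^2 + 17.8696*z + 16.1784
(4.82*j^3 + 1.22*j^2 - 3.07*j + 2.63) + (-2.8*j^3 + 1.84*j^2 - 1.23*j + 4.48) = 2.02*j^3 + 3.06*j^2 - 4.3*j + 7.11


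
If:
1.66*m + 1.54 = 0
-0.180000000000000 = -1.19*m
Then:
No Solution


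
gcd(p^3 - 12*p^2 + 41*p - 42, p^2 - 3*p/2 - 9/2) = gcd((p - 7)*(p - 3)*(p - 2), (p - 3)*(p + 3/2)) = p - 3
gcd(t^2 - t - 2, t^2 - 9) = 1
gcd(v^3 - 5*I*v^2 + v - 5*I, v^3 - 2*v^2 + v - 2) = v^2 + 1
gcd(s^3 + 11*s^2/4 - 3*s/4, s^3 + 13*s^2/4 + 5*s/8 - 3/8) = s^2 + 11*s/4 - 3/4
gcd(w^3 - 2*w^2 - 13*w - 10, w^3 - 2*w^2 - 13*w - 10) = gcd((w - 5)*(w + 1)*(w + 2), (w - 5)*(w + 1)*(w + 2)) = w^3 - 2*w^2 - 13*w - 10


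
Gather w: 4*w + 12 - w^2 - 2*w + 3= -w^2 + 2*w + 15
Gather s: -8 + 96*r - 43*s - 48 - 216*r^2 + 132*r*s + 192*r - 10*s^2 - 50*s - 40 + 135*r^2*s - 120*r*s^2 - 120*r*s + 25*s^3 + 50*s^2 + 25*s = -216*r^2 + 288*r + 25*s^3 + s^2*(40 - 120*r) + s*(135*r^2 + 12*r - 68) - 96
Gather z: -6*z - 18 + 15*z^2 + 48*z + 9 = 15*z^2 + 42*z - 9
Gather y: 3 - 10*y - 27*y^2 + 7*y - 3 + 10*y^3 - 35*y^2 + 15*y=10*y^3 - 62*y^2 + 12*y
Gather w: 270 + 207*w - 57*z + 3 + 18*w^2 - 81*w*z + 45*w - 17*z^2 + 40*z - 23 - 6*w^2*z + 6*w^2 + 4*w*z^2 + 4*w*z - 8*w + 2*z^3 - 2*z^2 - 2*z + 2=w^2*(24 - 6*z) + w*(4*z^2 - 77*z + 244) + 2*z^3 - 19*z^2 - 19*z + 252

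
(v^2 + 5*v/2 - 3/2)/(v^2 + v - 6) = (v - 1/2)/(v - 2)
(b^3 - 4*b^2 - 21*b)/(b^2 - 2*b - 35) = b*(b + 3)/(b + 5)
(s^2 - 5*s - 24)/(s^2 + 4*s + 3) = (s - 8)/(s + 1)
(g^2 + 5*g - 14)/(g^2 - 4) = (g + 7)/(g + 2)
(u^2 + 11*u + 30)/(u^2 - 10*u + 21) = (u^2 + 11*u + 30)/(u^2 - 10*u + 21)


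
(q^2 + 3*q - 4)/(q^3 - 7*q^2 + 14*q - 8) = (q + 4)/(q^2 - 6*q + 8)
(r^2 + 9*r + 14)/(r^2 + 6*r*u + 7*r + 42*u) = (r + 2)/(r + 6*u)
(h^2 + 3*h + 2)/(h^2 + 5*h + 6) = (h + 1)/(h + 3)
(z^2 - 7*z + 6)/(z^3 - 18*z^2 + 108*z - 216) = (z - 1)/(z^2 - 12*z + 36)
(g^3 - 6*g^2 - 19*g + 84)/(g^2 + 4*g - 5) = (g^3 - 6*g^2 - 19*g + 84)/(g^2 + 4*g - 5)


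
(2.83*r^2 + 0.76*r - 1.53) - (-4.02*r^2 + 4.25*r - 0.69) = 6.85*r^2 - 3.49*r - 0.84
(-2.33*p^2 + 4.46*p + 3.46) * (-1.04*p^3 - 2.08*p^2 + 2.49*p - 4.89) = 2.4232*p^5 + 0.208*p^4 - 18.6769*p^3 + 15.3023*p^2 - 13.194*p - 16.9194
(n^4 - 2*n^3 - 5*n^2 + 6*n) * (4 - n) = -n^5 + 6*n^4 - 3*n^3 - 26*n^2 + 24*n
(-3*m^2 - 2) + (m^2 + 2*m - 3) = -2*m^2 + 2*m - 5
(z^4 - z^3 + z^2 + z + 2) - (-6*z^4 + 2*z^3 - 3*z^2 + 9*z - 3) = 7*z^4 - 3*z^3 + 4*z^2 - 8*z + 5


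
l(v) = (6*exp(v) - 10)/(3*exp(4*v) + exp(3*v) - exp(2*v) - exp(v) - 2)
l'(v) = (6*exp(v) - 10)*(-12*exp(4*v) - 3*exp(3*v) + 2*exp(2*v) + exp(v))/(3*exp(4*v) + exp(3*v) - exp(2*v) - exp(v) - 2)^2 + 6*exp(v)/(3*exp(4*v) + exp(3*v) - exp(2*v) - exp(v) - 2) = 2*(-(3*exp(v) - 5)*(12*exp(3*v) + 3*exp(2*v) - 2*exp(v) - 1) + 9*exp(4*v) + 3*exp(3*v) - 3*exp(2*v) - 3*exp(v) - 6)*exp(v)/(-3*exp(4*v) - exp(3*v) + exp(2*v) + exp(v) + 2)^2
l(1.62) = 0.01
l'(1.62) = -0.02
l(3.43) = 0.00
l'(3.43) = -0.00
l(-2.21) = 4.41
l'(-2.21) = -0.58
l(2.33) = 0.00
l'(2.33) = -0.00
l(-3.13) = 4.76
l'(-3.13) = -0.24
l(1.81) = 0.01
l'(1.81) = -0.02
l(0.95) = 0.04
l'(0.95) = -0.05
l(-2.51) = 4.56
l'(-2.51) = -0.44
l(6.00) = 0.00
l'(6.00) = 0.00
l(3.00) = 0.00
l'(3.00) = 0.00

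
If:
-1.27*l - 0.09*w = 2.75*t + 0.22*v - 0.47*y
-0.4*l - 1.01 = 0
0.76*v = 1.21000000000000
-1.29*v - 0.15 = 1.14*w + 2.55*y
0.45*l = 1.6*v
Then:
No Solution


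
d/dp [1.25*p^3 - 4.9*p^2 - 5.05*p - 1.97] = 3.75*p^2 - 9.8*p - 5.05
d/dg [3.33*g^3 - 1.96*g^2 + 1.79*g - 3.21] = 9.99*g^2 - 3.92*g + 1.79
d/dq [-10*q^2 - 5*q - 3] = -20*q - 5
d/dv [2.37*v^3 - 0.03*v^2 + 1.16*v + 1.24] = 7.11*v^2 - 0.06*v + 1.16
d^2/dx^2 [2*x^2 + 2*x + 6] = 4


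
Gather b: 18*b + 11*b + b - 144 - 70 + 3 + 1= 30*b - 210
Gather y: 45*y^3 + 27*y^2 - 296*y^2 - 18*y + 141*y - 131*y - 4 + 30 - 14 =45*y^3 - 269*y^2 - 8*y + 12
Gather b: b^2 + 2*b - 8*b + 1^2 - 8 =b^2 - 6*b - 7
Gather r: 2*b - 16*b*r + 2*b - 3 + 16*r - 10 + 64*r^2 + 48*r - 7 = 4*b + 64*r^2 + r*(64 - 16*b) - 20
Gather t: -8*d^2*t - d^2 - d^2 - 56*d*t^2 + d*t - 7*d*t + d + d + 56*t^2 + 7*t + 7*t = -2*d^2 + 2*d + t^2*(56 - 56*d) + t*(-8*d^2 - 6*d + 14)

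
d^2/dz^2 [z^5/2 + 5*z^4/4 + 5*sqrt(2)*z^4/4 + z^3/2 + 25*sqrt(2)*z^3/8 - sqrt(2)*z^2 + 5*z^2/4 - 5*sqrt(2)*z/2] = 10*z^3 + 15*z^2 + 15*sqrt(2)*z^2 + 3*z + 75*sqrt(2)*z/4 - 2*sqrt(2) + 5/2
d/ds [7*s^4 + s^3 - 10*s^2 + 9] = s*(28*s^2 + 3*s - 20)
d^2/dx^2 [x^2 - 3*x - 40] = 2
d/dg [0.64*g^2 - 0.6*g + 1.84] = 1.28*g - 0.6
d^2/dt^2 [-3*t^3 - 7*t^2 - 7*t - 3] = -18*t - 14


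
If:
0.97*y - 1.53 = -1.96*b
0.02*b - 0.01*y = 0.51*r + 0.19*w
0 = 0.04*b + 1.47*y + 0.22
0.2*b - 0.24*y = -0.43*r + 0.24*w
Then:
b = 0.87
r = -0.18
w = 0.58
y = -0.17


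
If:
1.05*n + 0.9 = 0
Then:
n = -0.86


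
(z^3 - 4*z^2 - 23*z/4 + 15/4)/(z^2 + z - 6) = (z^3 - 4*z^2 - 23*z/4 + 15/4)/(z^2 + z - 6)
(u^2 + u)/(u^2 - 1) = u/(u - 1)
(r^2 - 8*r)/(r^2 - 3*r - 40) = r/(r + 5)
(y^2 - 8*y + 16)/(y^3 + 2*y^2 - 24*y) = (y - 4)/(y*(y + 6))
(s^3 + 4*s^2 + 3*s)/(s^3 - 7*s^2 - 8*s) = (s + 3)/(s - 8)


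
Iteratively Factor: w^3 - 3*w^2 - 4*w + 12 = (w + 2)*(w^2 - 5*w + 6) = (w - 3)*(w + 2)*(w - 2)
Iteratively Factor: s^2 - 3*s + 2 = (s - 1)*(s - 2)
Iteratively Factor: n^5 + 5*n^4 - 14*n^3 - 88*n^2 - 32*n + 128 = (n - 4)*(n^4 + 9*n^3 + 22*n^2 - 32) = (n - 4)*(n - 1)*(n^3 + 10*n^2 + 32*n + 32) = (n - 4)*(n - 1)*(n + 4)*(n^2 + 6*n + 8) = (n - 4)*(n - 1)*(n + 4)^2*(n + 2)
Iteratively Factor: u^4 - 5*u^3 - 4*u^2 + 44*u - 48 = (u - 4)*(u^3 - u^2 - 8*u + 12) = (u - 4)*(u - 2)*(u^2 + u - 6) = (u - 4)*(u - 2)*(u + 3)*(u - 2)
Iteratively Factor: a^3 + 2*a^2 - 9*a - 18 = (a - 3)*(a^2 + 5*a + 6) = (a - 3)*(a + 2)*(a + 3)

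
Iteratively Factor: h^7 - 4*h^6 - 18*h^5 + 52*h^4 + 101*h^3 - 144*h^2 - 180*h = (h + 2)*(h^6 - 6*h^5 - 6*h^4 + 64*h^3 - 27*h^2 - 90*h) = (h + 1)*(h + 2)*(h^5 - 7*h^4 + h^3 + 63*h^2 - 90*h) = h*(h + 1)*(h + 2)*(h^4 - 7*h^3 + h^2 + 63*h - 90) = h*(h - 3)*(h + 1)*(h + 2)*(h^3 - 4*h^2 - 11*h + 30) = h*(h - 5)*(h - 3)*(h + 1)*(h + 2)*(h^2 + h - 6) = h*(h - 5)*(h - 3)*(h + 1)*(h + 2)*(h + 3)*(h - 2)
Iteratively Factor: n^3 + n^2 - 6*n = (n)*(n^2 + n - 6) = n*(n + 3)*(n - 2)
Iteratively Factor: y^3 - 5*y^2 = (y)*(y^2 - 5*y) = y*(y - 5)*(y)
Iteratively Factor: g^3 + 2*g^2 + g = (g)*(g^2 + 2*g + 1) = g*(g + 1)*(g + 1)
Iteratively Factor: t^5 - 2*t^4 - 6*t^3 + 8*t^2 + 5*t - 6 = (t + 2)*(t^4 - 4*t^3 + 2*t^2 + 4*t - 3) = (t - 3)*(t + 2)*(t^3 - t^2 - t + 1) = (t - 3)*(t - 1)*(t + 2)*(t^2 - 1) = (t - 3)*(t - 1)*(t + 1)*(t + 2)*(t - 1)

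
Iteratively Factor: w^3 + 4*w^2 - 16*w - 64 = (w + 4)*(w^2 - 16) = (w + 4)^2*(w - 4)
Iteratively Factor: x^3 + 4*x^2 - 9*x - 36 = (x - 3)*(x^2 + 7*x + 12) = (x - 3)*(x + 4)*(x + 3)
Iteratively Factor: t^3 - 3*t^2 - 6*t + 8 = (t + 2)*(t^2 - 5*t + 4) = (t - 4)*(t + 2)*(t - 1)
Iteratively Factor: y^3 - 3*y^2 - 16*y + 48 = (y + 4)*(y^2 - 7*y + 12) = (y - 4)*(y + 4)*(y - 3)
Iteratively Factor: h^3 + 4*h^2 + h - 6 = (h + 2)*(h^2 + 2*h - 3) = (h - 1)*(h + 2)*(h + 3)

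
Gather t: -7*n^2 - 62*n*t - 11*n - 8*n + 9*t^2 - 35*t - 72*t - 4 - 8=-7*n^2 - 19*n + 9*t^2 + t*(-62*n - 107) - 12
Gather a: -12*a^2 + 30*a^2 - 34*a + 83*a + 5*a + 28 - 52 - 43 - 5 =18*a^2 + 54*a - 72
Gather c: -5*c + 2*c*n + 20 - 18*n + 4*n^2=c*(2*n - 5) + 4*n^2 - 18*n + 20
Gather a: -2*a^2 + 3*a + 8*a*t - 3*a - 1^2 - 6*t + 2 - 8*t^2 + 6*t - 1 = -2*a^2 + 8*a*t - 8*t^2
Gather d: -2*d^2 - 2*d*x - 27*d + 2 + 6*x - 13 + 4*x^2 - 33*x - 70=-2*d^2 + d*(-2*x - 27) + 4*x^2 - 27*x - 81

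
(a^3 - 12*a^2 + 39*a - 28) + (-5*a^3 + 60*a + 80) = -4*a^3 - 12*a^2 + 99*a + 52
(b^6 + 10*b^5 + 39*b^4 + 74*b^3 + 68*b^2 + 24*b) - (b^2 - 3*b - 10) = b^6 + 10*b^5 + 39*b^4 + 74*b^3 + 67*b^2 + 27*b + 10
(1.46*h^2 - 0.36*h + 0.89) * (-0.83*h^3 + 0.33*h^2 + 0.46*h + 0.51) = -1.2118*h^5 + 0.7806*h^4 - 0.1859*h^3 + 0.8727*h^2 + 0.2258*h + 0.4539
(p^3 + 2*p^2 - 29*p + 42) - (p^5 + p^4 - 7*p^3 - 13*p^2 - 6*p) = -p^5 - p^4 + 8*p^3 + 15*p^2 - 23*p + 42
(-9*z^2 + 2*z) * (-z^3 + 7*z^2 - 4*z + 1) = 9*z^5 - 65*z^4 + 50*z^3 - 17*z^2 + 2*z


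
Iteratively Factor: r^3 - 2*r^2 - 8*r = (r - 4)*(r^2 + 2*r) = r*(r - 4)*(r + 2)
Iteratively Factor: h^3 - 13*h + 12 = (h - 3)*(h^2 + 3*h - 4) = (h - 3)*(h - 1)*(h + 4)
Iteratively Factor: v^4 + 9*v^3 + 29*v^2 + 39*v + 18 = (v + 1)*(v^3 + 8*v^2 + 21*v + 18) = (v + 1)*(v + 3)*(v^2 + 5*v + 6) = (v + 1)*(v + 2)*(v + 3)*(v + 3)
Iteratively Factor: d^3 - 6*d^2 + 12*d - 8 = (d - 2)*(d^2 - 4*d + 4) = (d - 2)^2*(d - 2)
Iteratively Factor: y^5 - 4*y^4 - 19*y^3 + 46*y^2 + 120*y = (y + 2)*(y^4 - 6*y^3 - 7*y^2 + 60*y) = (y - 5)*(y + 2)*(y^3 - y^2 - 12*y) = (y - 5)*(y - 4)*(y + 2)*(y^2 + 3*y) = (y - 5)*(y - 4)*(y + 2)*(y + 3)*(y)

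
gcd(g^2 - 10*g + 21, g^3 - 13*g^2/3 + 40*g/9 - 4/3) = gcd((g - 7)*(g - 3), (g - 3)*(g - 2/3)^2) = g - 3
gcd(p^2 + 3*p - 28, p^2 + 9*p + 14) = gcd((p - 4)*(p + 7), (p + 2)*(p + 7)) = p + 7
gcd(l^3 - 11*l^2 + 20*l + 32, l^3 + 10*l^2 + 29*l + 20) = l + 1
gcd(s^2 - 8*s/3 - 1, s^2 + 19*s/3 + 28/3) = 1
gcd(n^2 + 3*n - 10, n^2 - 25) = n + 5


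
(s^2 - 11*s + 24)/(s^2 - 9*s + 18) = (s - 8)/(s - 6)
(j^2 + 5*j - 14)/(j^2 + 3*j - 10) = (j + 7)/(j + 5)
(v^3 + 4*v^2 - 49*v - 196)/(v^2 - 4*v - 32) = (v^2 - 49)/(v - 8)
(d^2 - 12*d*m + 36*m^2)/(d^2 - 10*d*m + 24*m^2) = (d - 6*m)/(d - 4*m)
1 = 1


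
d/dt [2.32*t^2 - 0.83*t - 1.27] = 4.64*t - 0.83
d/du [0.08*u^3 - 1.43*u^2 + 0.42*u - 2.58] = 0.24*u^2 - 2.86*u + 0.42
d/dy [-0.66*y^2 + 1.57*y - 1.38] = 1.57 - 1.32*y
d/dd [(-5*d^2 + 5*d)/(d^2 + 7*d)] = -40/(d^2 + 14*d + 49)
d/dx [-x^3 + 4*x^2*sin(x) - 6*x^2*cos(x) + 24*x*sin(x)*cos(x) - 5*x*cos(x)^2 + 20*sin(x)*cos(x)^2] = 6*x^2*sin(x) + 4*x^2*cos(x) - 3*x^2 + 8*x*sin(x) + 5*x*sin(2*x) - 12*x*cos(x) + 24*x*cos(2*x) + 12*sin(2*x) + 5*cos(x) - 5*cos(2*x)/2 + 15*cos(3*x) - 5/2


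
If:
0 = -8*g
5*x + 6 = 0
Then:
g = 0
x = -6/5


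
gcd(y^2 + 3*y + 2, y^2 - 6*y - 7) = y + 1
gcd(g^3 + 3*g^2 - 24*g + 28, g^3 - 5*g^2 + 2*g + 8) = g - 2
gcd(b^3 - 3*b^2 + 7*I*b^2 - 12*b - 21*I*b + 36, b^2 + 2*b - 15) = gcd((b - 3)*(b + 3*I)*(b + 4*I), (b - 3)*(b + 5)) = b - 3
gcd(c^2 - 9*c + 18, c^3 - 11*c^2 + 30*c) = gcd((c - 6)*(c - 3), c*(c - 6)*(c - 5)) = c - 6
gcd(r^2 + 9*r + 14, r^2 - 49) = r + 7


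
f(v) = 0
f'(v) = 0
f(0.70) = 0.00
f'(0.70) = 0.00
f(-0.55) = 0.00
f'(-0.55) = 0.00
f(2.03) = 0.00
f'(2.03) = 0.00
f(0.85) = 0.00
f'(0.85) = 0.00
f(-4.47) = 0.00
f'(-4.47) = 0.00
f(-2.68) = 0.00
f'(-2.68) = 0.00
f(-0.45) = 0.00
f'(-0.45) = 0.00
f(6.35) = 0.00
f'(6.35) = 0.00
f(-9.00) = 0.00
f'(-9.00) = 0.00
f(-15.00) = 0.00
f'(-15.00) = 0.00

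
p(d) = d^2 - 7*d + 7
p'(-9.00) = -25.00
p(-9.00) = 151.00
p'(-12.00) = -31.00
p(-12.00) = 235.00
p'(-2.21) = -11.42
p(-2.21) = 27.35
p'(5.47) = 3.94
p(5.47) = -1.37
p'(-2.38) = -11.76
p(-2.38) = 29.32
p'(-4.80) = -16.60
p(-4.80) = 63.64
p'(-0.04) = -7.08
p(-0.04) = 7.28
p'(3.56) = 0.12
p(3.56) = -5.25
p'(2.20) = -2.60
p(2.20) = -3.56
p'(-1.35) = -9.70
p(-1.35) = 18.27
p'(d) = 2*d - 7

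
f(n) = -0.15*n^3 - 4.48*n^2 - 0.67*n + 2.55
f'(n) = -0.45*n^2 - 8.96*n - 0.67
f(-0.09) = 2.57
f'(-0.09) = 0.13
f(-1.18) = -2.65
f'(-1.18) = 9.28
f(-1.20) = -2.84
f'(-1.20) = 9.43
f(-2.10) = -14.41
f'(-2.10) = 16.16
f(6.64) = -243.33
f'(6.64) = -80.00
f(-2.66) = -24.54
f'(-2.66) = 19.98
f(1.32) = -6.49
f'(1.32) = -13.28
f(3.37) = -56.33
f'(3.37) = -35.98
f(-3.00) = -31.71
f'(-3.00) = 22.16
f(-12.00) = -375.33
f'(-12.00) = 42.05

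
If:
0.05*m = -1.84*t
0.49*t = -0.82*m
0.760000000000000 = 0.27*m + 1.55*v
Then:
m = 0.00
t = 0.00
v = 0.49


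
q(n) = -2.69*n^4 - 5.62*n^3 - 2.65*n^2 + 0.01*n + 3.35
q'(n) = -10.76*n^3 - 16.86*n^2 - 5.3*n + 0.01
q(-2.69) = -47.31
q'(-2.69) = 101.71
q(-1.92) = -3.22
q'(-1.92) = 24.19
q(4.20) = -1296.77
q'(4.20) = -1116.85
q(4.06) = -1147.30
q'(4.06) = -1019.52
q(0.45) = 2.20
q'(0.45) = -6.77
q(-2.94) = -77.74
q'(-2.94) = 143.30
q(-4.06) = -395.16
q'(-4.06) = 463.71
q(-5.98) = -2329.64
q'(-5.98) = 1729.78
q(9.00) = -21957.28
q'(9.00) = -9257.39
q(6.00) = -4792.15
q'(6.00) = -2962.91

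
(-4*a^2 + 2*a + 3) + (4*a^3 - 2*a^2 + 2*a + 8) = 4*a^3 - 6*a^2 + 4*a + 11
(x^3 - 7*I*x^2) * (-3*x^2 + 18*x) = -3*x^5 + 18*x^4 + 21*I*x^4 - 126*I*x^3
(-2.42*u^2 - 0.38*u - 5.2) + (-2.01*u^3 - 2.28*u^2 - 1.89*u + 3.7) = -2.01*u^3 - 4.7*u^2 - 2.27*u - 1.5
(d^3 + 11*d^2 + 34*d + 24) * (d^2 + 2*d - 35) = d^5 + 13*d^4 + 21*d^3 - 293*d^2 - 1142*d - 840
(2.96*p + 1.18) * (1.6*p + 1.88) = 4.736*p^2 + 7.4528*p + 2.2184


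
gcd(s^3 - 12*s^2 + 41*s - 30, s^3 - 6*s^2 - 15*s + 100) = s - 5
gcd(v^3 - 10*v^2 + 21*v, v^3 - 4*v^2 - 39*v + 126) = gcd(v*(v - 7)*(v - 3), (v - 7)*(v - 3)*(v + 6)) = v^2 - 10*v + 21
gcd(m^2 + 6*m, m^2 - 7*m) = m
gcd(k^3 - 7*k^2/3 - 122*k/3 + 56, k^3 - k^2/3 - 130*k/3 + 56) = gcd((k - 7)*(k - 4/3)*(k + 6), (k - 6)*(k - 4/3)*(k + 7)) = k - 4/3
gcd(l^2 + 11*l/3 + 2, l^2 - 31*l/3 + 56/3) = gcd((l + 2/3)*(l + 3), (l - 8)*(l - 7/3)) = 1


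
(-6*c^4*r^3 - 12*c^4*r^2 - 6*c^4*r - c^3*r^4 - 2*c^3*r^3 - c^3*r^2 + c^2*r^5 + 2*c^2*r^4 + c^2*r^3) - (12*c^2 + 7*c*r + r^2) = -6*c^4*r^3 - 12*c^4*r^2 - 6*c^4*r - c^3*r^4 - 2*c^3*r^3 - c^3*r^2 + c^2*r^5 + 2*c^2*r^4 + c^2*r^3 - 12*c^2 - 7*c*r - r^2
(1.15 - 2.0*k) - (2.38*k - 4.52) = 5.67 - 4.38*k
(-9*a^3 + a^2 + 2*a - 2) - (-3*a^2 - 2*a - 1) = -9*a^3 + 4*a^2 + 4*a - 1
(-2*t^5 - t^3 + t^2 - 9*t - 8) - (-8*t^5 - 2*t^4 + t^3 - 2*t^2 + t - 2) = 6*t^5 + 2*t^4 - 2*t^3 + 3*t^2 - 10*t - 6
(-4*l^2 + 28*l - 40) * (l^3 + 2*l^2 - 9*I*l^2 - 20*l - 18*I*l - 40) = -4*l^5 + 20*l^4 + 36*I*l^4 + 96*l^3 - 180*I*l^3 - 480*l^2 - 144*I*l^2 - 320*l + 720*I*l + 1600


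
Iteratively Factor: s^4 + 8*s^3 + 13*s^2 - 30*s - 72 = (s + 4)*(s^3 + 4*s^2 - 3*s - 18) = (s - 2)*(s + 4)*(s^2 + 6*s + 9) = (s - 2)*(s + 3)*(s + 4)*(s + 3)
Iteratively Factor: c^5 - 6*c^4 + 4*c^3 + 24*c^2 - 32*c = (c - 4)*(c^4 - 2*c^3 - 4*c^2 + 8*c) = (c - 4)*(c - 2)*(c^3 - 4*c) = (c - 4)*(c - 2)^2*(c^2 + 2*c) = c*(c - 4)*(c - 2)^2*(c + 2)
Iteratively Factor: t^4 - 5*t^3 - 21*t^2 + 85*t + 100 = (t + 4)*(t^3 - 9*t^2 + 15*t + 25) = (t - 5)*(t + 4)*(t^2 - 4*t - 5) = (t - 5)^2*(t + 4)*(t + 1)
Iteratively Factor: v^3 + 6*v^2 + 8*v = (v + 4)*(v^2 + 2*v) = (v + 2)*(v + 4)*(v)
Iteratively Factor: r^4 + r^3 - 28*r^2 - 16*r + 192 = (r + 4)*(r^3 - 3*r^2 - 16*r + 48) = (r + 4)^2*(r^2 - 7*r + 12) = (r - 3)*(r + 4)^2*(r - 4)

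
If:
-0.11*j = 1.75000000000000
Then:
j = -15.91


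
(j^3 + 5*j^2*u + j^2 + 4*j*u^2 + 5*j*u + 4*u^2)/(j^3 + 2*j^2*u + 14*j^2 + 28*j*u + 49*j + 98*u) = (j^3 + 5*j^2*u + j^2 + 4*j*u^2 + 5*j*u + 4*u^2)/(j^3 + 2*j^2*u + 14*j^2 + 28*j*u + 49*j + 98*u)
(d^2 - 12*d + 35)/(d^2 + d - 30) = (d - 7)/(d + 6)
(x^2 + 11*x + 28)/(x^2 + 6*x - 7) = (x + 4)/(x - 1)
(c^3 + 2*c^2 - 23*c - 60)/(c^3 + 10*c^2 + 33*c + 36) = (c - 5)/(c + 3)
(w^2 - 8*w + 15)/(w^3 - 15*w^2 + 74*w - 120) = (w - 3)/(w^2 - 10*w + 24)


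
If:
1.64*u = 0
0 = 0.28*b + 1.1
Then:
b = -3.93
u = 0.00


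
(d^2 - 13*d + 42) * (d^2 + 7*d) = d^4 - 6*d^3 - 49*d^2 + 294*d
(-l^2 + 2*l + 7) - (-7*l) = -l^2 + 9*l + 7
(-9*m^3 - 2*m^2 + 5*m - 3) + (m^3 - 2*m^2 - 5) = -8*m^3 - 4*m^2 + 5*m - 8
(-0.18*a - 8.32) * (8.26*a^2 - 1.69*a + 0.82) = -1.4868*a^3 - 68.419*a^2 + 13.9132*a - 6.8224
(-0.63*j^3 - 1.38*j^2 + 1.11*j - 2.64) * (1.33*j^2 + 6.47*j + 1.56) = -0.8379*j^5 - 5.9115*j^4 - 8.4351*j^3 + 1.5177*j^2 - 15.3492*j - 4.1184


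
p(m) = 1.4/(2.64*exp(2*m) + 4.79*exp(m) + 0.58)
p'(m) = 1.4*(-5.28*exp(2*m) - 4.79*exp(m))/(2.64*exp(2*m) + 4.79*exp(m) + 0.58)^2 = (-7.392*exp(m) - 6.706)*exp(m)/(2.64*exp(2*m) + 4.79*exp(m) + 0.58)^2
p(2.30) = 0.00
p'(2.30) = -0.01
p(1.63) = 0.01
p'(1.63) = -0.03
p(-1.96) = 1.07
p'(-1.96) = -0.64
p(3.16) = 0.00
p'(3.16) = -0.00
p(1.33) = 0.02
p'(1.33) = -0.04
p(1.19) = 0.03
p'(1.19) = -0.05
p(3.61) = 0.00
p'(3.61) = -0.00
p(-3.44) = 1.90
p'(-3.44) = -0.41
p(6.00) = 0.00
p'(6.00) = 0.00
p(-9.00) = 2.41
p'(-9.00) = 0.00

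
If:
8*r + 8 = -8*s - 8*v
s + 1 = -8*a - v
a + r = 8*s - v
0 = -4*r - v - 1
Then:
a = -1/215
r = -8/215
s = -24/215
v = -183/215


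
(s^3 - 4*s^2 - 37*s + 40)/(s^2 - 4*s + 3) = (s^2 - 3*s - 40)/(s - 3)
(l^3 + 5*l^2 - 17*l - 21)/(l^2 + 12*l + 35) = (l^2 - 2*l - 3)/(l + 5)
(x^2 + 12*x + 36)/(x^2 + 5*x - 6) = (x + 6)/(x - 1)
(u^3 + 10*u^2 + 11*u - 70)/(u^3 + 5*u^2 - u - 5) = (u^2 + 5*u - 14)/(u^2 - 1)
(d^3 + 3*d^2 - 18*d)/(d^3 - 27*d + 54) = d/(d - 3)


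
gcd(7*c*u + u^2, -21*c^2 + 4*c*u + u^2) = 7*c + u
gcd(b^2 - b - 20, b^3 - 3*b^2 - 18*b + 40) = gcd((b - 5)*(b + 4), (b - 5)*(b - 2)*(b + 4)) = b^2 - b - 20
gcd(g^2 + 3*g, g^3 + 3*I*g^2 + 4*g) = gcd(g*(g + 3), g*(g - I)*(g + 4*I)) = g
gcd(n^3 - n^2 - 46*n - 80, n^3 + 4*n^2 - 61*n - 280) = n^2 - 3*n - 40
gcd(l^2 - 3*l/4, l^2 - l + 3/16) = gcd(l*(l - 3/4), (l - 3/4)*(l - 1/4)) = l - 3/4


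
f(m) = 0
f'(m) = 0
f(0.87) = 0.00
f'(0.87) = 0.00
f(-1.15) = 0.00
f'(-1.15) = 0.00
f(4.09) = 0.00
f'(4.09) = 0.00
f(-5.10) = 0.00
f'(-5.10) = 0.00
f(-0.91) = 0.00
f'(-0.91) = 0.00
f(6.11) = 0.00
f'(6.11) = 0.00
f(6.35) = 0.00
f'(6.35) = 0.00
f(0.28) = 0.00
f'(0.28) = 0.00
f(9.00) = 0.00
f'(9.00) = 0.00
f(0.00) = 0.00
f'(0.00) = 0.00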